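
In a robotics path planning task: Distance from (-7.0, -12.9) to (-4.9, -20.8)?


dx=2.1, dy=-7.9
d^2 = 2.1^2 + (-7.9)^2 = 66.82
d = sqrt(66.82) = 8.1744

8.1744


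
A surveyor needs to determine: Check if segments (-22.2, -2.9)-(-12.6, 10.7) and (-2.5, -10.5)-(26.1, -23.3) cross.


Cross products: d1=-34.8, d2=477.04, d3=-340.88, d4=-852.72
d1*d2 < 0 and d3*d4 < 0? no

No, they don't intersect


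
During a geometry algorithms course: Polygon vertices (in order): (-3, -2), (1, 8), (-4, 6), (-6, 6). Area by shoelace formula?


Shoelace sum: ((-3)*8 - 1*(-2)) + (1*6 - (-4)*8) + ((-4)*6 - (-6)*6) + ((-6)*(-2) - (-3)*6)
= 58
Area = |58|/2 = 29

29


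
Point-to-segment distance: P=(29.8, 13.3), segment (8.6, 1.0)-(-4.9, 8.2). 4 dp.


Project P onto AB: t = 0 (clamped to [0,1])
Closest point on segment: (8.6, 1)
Distance: 24.5098

24.5098


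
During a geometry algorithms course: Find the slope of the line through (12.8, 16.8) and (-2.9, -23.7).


slope = (y2-y1)/(x2-x1) = ((-23.7)-16.8)/((-2.9)-12.8) = (-40.5)/(-15.7) = 2.5796

2.5796


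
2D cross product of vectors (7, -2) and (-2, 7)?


u x v = u_x*v_y - u_y*v_x = 7*7 - (-2)*(-2)
= 49 - 4 = 45

45


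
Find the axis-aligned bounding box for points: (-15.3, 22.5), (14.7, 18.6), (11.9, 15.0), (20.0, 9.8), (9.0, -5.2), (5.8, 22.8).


x range: [-15.3, 20]
y range: [-5.2, 22.8]
Bounding box: (-15.3,-5.2) to (20,22.8)

(-15.3,-5.2) to (20,22.8)


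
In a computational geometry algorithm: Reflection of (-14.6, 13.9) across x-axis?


Reflection over x-axis: (x,y) -> (x,-y)
(-14.6, 13.9) -> (-14.6, -13.9)

(-14.6, -13.9)


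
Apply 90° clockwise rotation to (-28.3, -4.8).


90° CW: (x,y) -> (y, -x)
(-28.3,-4.8) -> (-4.8, 28.3)

(-4.8, 28.3)


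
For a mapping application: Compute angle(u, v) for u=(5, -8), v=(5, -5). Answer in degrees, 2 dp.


u.v = 65, |u| = sqrt(89) = 9.434, |v| = sqrt(50) = 7.0711
cos(theta) = u.v/(|u||v|) = 65/sqrt(4450) = 0.974391
theta = acos(0.974391) = 12.99 degrees

12.99 degrees


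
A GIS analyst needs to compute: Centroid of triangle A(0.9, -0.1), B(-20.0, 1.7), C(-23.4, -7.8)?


Centroid = ((x_A+x_B+x_C)/3, (y_A+y_B+y_C)/3)
= ((0.9+(-20)+(-23.4))/3, ((-0.1)+1.7+(-7.8))/3)
= (-14.1667, -2.0667)

(-14.1667, -2.0667)


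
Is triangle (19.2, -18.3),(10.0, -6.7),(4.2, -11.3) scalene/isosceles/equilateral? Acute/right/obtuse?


Side lengths squared: AB^2=219.2, BC^2=54.8, CA^2=274
Sorted: [54.8, 219.2, 274]
By sides: Scalene, By angles: Right

Scalene, Right


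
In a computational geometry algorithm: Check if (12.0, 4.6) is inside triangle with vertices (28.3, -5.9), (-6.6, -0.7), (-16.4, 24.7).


Cross products: AB x AP = -281.69, BC x BP = -524.38, CA x CP = -29.43
All same sign? yes

Yes, inside


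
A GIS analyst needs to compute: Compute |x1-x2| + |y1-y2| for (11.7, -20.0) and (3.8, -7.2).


|11.7-3.8| + |(-20)-(-7.2)| = 7.9 + 12.8 = 20.7

20.7


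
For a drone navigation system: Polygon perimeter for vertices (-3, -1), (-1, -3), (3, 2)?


Sides: (-3, -1)->(-1, -3): sqrt(8) = 2.828427, (-1, -3)->(3, 2): sqrt(41) = 6.403124, (3, 2)->(-3, -1): sqrt(45) = 6.708204
Sum = 15.939755
Perimeter = 15.9398

15.9398


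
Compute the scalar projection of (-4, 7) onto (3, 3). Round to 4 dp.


u.v = 9, |v| = sqrt(18) = 4.2426
Scalar projection = u.v / |v| = 9 / sqrt(18) = 2.1213

2.1213


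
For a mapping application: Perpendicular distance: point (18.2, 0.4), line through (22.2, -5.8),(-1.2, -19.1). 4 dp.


|cross product| = 198.28
|line direction| = sqrt(724.45) = 26.9156
Distance = 198.28/sqrt(724.45) = 7.3667

7.3667


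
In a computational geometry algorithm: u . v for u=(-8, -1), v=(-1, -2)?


u . v = u_x*v_x + u_y*v_y = (-8)*(-1) + (-1)*(-2)
= 8 + 2 = 10

10


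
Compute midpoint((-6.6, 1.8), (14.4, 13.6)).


M = (((-6.6)+14.4)/2, (1.8+13.6)/2)
= (3.9, 7.7)

(3.9, 7.7)


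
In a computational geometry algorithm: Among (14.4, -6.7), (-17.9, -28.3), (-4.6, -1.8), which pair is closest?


d(P0,P1) = 38.8568, d(P0,P2) = 19.6217, d(P1,P2) = 29.6503
Closest: P0 and P2

Closest pair: (14.4, -6.7) and (-4.6, -1.8), distance = 19.6217


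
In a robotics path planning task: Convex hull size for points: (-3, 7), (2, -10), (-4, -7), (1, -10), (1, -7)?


Convex hull vertices (CCW): (-4, -7), (1, -10), (2, -10), (-3, 7)
Count = 4

4


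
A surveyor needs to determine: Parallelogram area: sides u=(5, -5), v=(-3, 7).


|u x v| = |5*7 - (-5)*(-3)|
= |35 - 15| = 20

20


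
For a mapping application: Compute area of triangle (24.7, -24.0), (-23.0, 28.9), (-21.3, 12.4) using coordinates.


Area = |x_A(y_B-y_C) + x_B(y_C-y_A) + x_C(y_A-y_B)|/2
= |407.55 + (-837.2) + 1126.77|/2
= 697.12/2 = 348.56

348.56


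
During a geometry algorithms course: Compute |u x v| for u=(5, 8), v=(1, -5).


|u x v| = |5*(-5) - 8*1|
= |(-25) - 8| = 33

33


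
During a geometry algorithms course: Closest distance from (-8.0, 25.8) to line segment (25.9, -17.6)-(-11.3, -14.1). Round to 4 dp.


Project P onto AB: t = 1 (clamped to [0,1])
Closest point on segment: (-11.3, -14.1)
Distance: 40.0362

40.0362


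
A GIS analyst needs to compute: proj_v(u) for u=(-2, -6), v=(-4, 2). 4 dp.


u.v = -4, |v| = sqrt(20) = 4.4721
Scalar projection = u.v / |v| = -4 / sqrt(20) = -0.8944

-0.8944


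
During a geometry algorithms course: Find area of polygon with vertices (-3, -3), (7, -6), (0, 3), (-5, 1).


Shoelace sum: ((-3)*(-6) - 7*(-3)) + (7*3 - 0*(-6)) + (0*1 - (-5)*3) + ((-5)*(-3) - (-3)*1)
= 93
Area = |93|/2 = 46.5

46.5


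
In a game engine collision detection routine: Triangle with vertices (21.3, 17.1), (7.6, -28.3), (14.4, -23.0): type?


Side lengths squared: AB^2=2248.85, BC^2=74.33, CA^2=1655.62
Sorted: [74.33, 1655.62, 2248.85]
By sides: Scalene, By angles: Obtuse

Scalene, Obtuse


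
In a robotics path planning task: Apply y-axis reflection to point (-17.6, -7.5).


Reflection over y-axis: (x,y) -> (-x,y)
(-17.6, -7.5) -> (17.6, -7.5)

(17.6, -7.5)


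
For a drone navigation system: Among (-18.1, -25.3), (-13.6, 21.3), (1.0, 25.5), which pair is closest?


d(P0,P1) = 46.8168, d(P0,P2) = 54.272, d(P1,P2) = 15.1921
Closest: P1 and P2

Closest pair: (-13.6, 21.3) and (1.0, 25.5), distance = 15.1921


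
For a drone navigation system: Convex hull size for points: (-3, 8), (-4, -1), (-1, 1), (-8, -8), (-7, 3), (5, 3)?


Convex hull vertices (CCW): (-8, -8), (5, 3), (-3, 8), (-7, 3)
Count = 4

4


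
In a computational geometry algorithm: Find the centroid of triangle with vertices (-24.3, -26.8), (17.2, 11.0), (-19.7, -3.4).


Centroid = ((x_A+x_B+x_C)/3, (y_A+y_B+y_C)/3)
= (((-24.3)+17.2+(-19.7))/3, ((-26.8)+11+(-3.4))/3)
= (-8.9333, -6.4)

(-8.9333, -6.4)


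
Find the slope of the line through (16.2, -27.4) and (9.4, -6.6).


slope = (y2-y1)/(x2-x1) = ((-6.6)-(-27.4))/(9.4-16.2) = 20.8/(-6.8) = -3.0588

-3.0588


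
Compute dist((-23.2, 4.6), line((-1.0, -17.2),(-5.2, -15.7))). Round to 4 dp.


|cross product| = 58.26
|line direction| = sqrt(19.89) = 4.4598
Distance = 58.26/sqrt(19.89) = 13.0633

13.0633


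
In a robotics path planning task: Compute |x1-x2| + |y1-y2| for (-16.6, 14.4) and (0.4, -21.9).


|(-16.6)-0.4| + |14.4-(-21.9)| = 17 + 36.3 = 53.3

53.3


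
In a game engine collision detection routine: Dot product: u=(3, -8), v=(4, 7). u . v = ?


u . v = u_x*v_x + u_y*v_y = 3*4 + (-8)*7
= 12 + (-56) = -44

-44


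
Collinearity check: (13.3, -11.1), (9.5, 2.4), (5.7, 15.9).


Cross product: (9.5-13.3)*(15.9-(-11.1)) - (2.4-(-11.1))*(5.7-13.3)
= 0

Yes, collinear


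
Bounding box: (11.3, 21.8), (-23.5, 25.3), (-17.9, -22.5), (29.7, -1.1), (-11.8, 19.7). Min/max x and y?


x range: [-23.5, 29.7]
y range: [-22.5, 25.3]
Bounding box: (-23.5,-22.5) to (29.7,25.3)

(-23.5,-22.5) to (29.7,25.3)


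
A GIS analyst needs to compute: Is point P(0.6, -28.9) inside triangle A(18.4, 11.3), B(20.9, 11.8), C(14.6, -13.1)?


Cross products: AB x AP = -91.6, BC x BP = -249.06, CA x CP = 281.56
All same sign? no

No, outside


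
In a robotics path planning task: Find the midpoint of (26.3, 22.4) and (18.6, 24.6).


M = ((26.3+18.6)/2, (22.4+24.6)/2)
= (22.45, 23.5)

(22.45, 23.5)


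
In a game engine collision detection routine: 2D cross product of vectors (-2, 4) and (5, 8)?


u x v = u_x*v_y - u_y*v_x = (-2)*8 - 4*5
= (-16) - 20 = -36

-36


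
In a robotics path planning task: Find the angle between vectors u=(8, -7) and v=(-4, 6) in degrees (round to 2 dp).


u.v = -74, |u| = sqrt(113) = 10.6301, |v| = sqrt(52) = 7.2111
cos(theta) = u.v/(|u||v|) = -74/sqrt(5876) = -0.965363
theta = acos(-0.965363) = 164.88 degrees

164.88 degrees


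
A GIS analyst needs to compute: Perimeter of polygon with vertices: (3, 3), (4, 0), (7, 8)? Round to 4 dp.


Sides: (3, 3)->(4, 0): sqrt(10) = 3.162278, (4, 0)->(7, 8): sqrt(73) = 8.544004, (7, 8)->(3, 3): sqrt(41) = 6.403124
Sum = 18.109406
Perimeter = 18.1094

18.1094


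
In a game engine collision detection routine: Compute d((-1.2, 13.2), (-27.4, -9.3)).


dx=-26.2, dy=-22.5
d^2 = (-26.2)^2 + (-22.5)^2 = 1192.69
d = sqrt(1192.69) = 34.5353

34.5353


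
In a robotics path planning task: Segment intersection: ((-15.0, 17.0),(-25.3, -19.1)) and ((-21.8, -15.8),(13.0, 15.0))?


Cross products: d1=932, d2=-7.04, d3=92.36, d4=1031.4
d1*d2 < 0 and d3*d4 < 0? no

No, they don't intersect


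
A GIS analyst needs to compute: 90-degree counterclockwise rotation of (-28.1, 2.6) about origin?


90° CCW: (x,y) -> (-y, x)
(-28.1,2.6) -> (-2.6, -28.1)

(-2.6, -28.1)


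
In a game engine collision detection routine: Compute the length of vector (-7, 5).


|u| = sqrt((-7)^2 + 5^2) = sqrt(74) = 8.6023

8.6023


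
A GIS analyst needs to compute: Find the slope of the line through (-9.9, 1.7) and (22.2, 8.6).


slope = (y2-y1)/(x2-x1) = (8.6-1.7)/(22.2-(-9.9)) = 6.9/32.1 = 0.215

0.215


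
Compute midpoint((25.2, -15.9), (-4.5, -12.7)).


M = ((25.2+(-4.5))/2, ((-15.9)+(-12.7))/2)
= (10.35, -14.3)

(10.35, -14.3)


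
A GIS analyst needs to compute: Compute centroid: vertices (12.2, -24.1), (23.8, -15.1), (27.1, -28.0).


Centroid = ((x_A+x_B+x_C)/3, (y_A+y_B+y_C)/3)
= ((12.2+23.8+27.1)/3, ((-24.1)+(-15.1)+(-28))/3)
= (21.0333, -22.4)

(21.0333, -22.4)


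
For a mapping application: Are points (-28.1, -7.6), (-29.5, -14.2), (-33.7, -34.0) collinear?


Cross product: ((-29.5)-(-28.1))*((-34)-(-7.6)) - ((-14.2)-(-7.6))*((-33.7)-(-28.1))
= 0

Yes, collinear


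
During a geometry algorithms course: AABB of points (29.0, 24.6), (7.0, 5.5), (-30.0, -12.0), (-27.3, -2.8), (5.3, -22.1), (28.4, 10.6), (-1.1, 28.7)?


x range: [-30, 29]
y range: [-22.1, 28.7]
Bounding box: (-30,-22.1) to (29,28.7)

(-30,-22.1) to (29,28.7)


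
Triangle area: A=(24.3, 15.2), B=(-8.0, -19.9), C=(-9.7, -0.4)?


Area = |x_A(y_B-y_C) + x_B(y_C-y_A) + x_C(y_A-y_B)|/2
= |(-473.85) + 124.8 + (-340.47)|/2
= 689.52/2 = 344.76

344.76


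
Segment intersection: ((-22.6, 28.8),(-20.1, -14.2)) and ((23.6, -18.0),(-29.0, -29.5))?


Cross products: d1=-2992.98, d2=-702.43, d3=1869.6, d4=-420.95
d1*d2 < 0 and d3*d4 < 0? no

No, they don't intersect


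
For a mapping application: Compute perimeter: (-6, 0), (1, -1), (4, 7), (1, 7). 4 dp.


Sides: (-6, 0)->(1, -1): sqrt(50) = 7.071068, (1, -1)->(4, 7): sqrt(73) = 8.544004, (4, 7)->(1, 7): sqrt(9) = 3, (1, 7)->(-6, 0): sqrt(98) = 9.899495
Sum = 28.514567
Perimeter = 28.5146

28.5146


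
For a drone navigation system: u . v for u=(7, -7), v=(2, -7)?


u . v = u_x*v_x + u_y*v_y = 7*2 + (-7)*(-7)
= 14 + 49 = 63

63


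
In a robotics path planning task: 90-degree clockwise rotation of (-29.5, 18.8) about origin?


90° CW: (x,y) -> (y, -x)
(-29.5,18.8) -> (18.8, 29.5)

(18.8, 29.5)


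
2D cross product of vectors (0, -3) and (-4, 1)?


u x v = u_x*v_y - u_y*v_x = 0*1 - (-3)*(-4)
= 0 - 12 = -12

-12


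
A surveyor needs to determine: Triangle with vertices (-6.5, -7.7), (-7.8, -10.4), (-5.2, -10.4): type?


Side lengths squared: AB^2=8.98, BC^2=6.76, CA^2=8.98
Sorted: [6.76, 8.98, 8.98]
By sides: Isosceles, By angles: Acute

Isosceles, Acute


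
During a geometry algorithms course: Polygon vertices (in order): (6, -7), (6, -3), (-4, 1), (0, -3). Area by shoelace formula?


Shoelace sum: (6*(-3) - 6*(-7)) + (6*1 - (-4)*(-3)) + ((-4)*(-3) - 0*1) + (0*(-7) - 6*(-3))
= 48
Area = |48|/2 = 24

24


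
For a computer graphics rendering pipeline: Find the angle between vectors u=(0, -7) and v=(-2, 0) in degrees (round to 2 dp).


u.v = 0, |u| = sqrt(49) = 7, |v| = sqrt(4) = 2
cos(theta) = u.v/(|u||v|) = 0/sqrt(196) = 0
theta = acos(0) = 90 degrees

90 degrees


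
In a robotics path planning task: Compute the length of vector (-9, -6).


|u| = sqrt((-9)^2 + (-6)^2) = sqrt(117) = 10.8167

10.8167


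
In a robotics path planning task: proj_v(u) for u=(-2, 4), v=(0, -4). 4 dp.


u.v = -16, |v| = sqrt(16) = 4
Scalar projection = u.v / |v| = -16 / sqrt(16) = -4

-4


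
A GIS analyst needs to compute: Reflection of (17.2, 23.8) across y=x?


Reflection over y=x: (x,y) -> (y,x)
(17.2, 23.8) -> (23.8, 17.2)

(23.8, 17.2)


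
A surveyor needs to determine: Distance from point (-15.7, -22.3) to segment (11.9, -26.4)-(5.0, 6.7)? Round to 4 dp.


Project P onto AB: t = 0.2853 (clamped to [0,1])
Closest point on segment: (9.9315, -16.9569)
Distance: 26.1825

26.1825


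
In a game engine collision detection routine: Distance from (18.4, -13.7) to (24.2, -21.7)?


dx=5.8, dy=-8
d^2 = 5.8^2 + (-8)^2 = 97.64
d = sqrt(97.64) = 9.8813

9.8813


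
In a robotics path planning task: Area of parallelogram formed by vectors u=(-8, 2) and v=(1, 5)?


|u x v| = |(-8)*5 - 2*1|
= |(-40) - 2| = 42

42


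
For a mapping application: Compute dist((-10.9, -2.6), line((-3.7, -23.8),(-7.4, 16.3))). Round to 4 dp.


|cross product| = 210.28
|line direction| = sqrt(1621.7) = 40.2703
Distance = 210.28/sqrt(1621.7) = 5.2217

5.2217


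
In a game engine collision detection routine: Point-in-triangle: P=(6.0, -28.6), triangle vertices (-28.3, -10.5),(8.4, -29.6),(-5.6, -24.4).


Cross products: AB x AP = -9.14, BC x BP = -1.52, CA x CP = -65.9
All same sign? yes

Yes, inside


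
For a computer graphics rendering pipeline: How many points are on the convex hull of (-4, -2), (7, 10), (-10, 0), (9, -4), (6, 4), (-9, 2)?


Convex hull vertices (CCW): (-10, 0), (-4, -2), (9, -4), (7, 10), (-9, 2)
Count = 5

5


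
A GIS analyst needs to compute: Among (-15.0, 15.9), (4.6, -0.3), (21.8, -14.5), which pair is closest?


d(P0,P1) = 25.4283, d(P0,P2) = 47.7326, d(P1,P2) = 22.3043
Closest: P1 and P2

Closest pair: (4.6, -0.3) and (21.8, -14.5), distance = 22.3043


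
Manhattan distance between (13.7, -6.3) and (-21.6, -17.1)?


|13.7-(-21.6)| + |(-6.3)-(-17.1)| = 35.3 + 10.8 = 46.1

46.1


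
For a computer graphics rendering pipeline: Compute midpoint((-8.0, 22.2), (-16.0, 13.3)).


M = (((-8)+(-16))/2, (22.2+13.3)/2)
= (-12, 17.75)

(-12, 17.75)


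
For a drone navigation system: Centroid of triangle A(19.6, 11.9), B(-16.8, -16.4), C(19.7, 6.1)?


Centroid = ((x_A+x_B+x_C)/3, (y_A+y_B+y_C)/3)
= ((19.6+(-16.8)+19.7)/3, (11.9+(-16.4)+6.1)/3)
= (7.5, 0.5333)

(7.5, 0.5333)


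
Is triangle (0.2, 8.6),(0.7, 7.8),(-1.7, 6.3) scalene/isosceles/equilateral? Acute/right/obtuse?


Side lengths squared: AB^2=0.89, BC^2=8.01, CA^2=8.9
Sorted: [0.89, 8.01, 8.9]
By sides: Scalene, By angles: Right

Scalene, Right


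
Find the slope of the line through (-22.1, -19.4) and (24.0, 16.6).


slope = (y2-y1)/(x2-x1) = (16.6-(-19.4))/(24-(-22.1)) = 36/46.1 = 0.7809

0.7809


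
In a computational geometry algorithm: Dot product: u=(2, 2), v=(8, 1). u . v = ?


u . v = u_x*v_x + u_y*v_y = 2*8 + 2*1
= 16 + 2 = 18

18


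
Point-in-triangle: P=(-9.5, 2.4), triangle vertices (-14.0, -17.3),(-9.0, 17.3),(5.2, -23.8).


Cross products: AB x AP = -57.2, BC x BP = -232.13, CA x CP = -407.49
All same sign? yes

Yes, inside


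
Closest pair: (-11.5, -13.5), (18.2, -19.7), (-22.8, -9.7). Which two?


d(P0,P1) = 30.3402, d(P0,P2) = 11.9218, d(P1,P2) = 42.2019
Closest: P0 and P2

Closest pair: (-11.5, -13.5) and (-22.8, -9.7), distance = 11.9218


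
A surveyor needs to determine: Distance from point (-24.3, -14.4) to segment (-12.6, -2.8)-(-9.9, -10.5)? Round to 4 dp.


Project P onto AB: t = 0.8671 (clamped to [0,1])
Closest point on segment: (-10.2589, -9.4765)
Distance: 14.8793

14.8793


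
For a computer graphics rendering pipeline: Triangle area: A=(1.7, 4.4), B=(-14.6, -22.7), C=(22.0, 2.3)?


Area = |x_A(y_B-y_C) + x_B(y_C-y_A) + x_C(y_A-y_B)|/2
= |(-42.5) + 30.66 + 596.2|/2
= 584.36/2 = 292.18

292.18


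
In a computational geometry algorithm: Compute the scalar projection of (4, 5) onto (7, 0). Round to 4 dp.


u.v = 28, |v| = sqrt(49) = 7
Scalar projection = u.v / |v| = 28 / sqrt(49) = 4

4


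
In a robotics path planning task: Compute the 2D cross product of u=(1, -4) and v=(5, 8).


u x v = u_x*v_y - u_y*v_x = 1*8 - (-4)*5
= 8 - (-20) = 28

28


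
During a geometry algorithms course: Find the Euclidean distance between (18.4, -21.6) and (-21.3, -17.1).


dx=-39.7, dy=4.5
d^2 = (-39.7)^2 + 4.5^2 = 1596.34
d = sqrt(1596.34) = 39.9542

39.9542


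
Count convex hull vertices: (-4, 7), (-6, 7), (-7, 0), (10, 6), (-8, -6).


Convex hull vertices (CCW): (-8, -6), (10, 6), (-4, 7), (-6, 7)
Count = 4

4


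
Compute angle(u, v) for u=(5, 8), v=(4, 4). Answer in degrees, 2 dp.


u.v = 52, |u| = sqrt(89) = 9.434, |v| = sqrt(32) = 5.6569
cos(theta) = u.v/(|u||v|) = 52/sqrt(2848) = 0.974391
theta = acos(0.974391) = 12.99 degrees

12.99 degrees


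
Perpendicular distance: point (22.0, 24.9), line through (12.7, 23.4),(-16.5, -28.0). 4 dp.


|cross product| = 434.22
|line direction| = sqrt(3494.6) = 59.1151
Distance = 434.22/sqrt(3494.6) = 7.3453

7.3453


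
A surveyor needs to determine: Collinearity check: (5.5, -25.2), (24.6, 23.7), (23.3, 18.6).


Cross product: (24.6-5.5)*(18.6-(-25.2)) - (23.7-(-25.2))*(23.3-5.5)
= -33.84

No, not collinear


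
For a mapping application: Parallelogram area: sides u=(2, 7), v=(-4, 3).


|u x v| = |2*3 - 7*(-4)|
= |6 - (-28)| = 34

34


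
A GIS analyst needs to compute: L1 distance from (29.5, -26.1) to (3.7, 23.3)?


|29.5-3.7| + |(-26.1)-23.3| = 25.8 + 49.4 = 75.2

75.2


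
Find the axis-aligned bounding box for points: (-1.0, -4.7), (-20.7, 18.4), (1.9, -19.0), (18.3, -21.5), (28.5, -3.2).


x range: [-20.7, 28.5]
y range: [-21.5, 18.4]
Bounding box: (-20.7,-21.5) to (28.5,18.4)

(-20.7,-21.5) to (28.5,18.4)


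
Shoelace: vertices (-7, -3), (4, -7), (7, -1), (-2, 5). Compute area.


Shoelace sum: ((-7)*(-7) - 4*(-3)) + (4*(-1) - 7*(-7)) + (7*5 - (-2)*(-1)) + ((-2)*(-3) - (-7)*5)
= 180
Area = |180|/2 = 90

90


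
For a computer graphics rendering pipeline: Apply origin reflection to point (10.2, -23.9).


Reflection over origin: (x,y) -> (-x,-y)
(10.2, -23.9) -> (-10.2, 23.9)

(-10.2, 23.9)


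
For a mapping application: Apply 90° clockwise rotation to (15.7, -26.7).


90° CW: (x,y) -> (y, -x)
(15.7,-26.7) -> (-26.7, -15.7)

(-26.7, -15.7)


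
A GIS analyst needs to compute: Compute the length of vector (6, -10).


|u| = sqrt(6^2 + (-10)^2) = sqrt(136) = 11.6619

11.6619


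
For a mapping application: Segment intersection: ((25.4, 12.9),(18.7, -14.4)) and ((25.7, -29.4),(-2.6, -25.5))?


Cross products: d1=-1195.92, d2=-397.2, d3=291.6, d4=-507.12
d1*d2 < 0 and d3*d4 < 0? no

No, they don't intersect


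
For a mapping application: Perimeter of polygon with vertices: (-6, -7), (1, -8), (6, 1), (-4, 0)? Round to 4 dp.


Sides: (-6, -7)->(1, -8): sqrt(50) = 7.071068, (1, -8)->(6, 1): sqrt(106) = 10.29563, (6, 1)->(-4, 0): sqrt(101) = 10.049876, (-4, 0)->(-6, -7): sqrt(53) = 7.28011
Sum = 34.696684
Perimeter = 34.6967

34.6967


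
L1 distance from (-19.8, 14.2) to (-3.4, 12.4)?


|(-19.8)-(-3.4)| + |14.2-12.4| = 16.4 + 1.8 = 18.2

18.2


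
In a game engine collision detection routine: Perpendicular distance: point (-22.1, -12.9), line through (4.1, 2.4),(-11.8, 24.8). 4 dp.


|cross product| = 830.15
|line direction| = sqrt(754.57) = 27.4694
Distance = 830.15/sqrt(754.57) = 30.2209

30.2209


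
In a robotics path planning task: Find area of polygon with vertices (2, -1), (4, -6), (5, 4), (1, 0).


Shoelace sum: (2*(-6) - 4*(-1)) + (4*4 - 5*(-6)) + (5*0 - 1*4) + (1*(-1) - 2*0)
= 33
Area = |33|/2 = 16.5

16.5


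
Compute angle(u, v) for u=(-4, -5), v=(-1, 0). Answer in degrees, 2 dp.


u.v = 4, |u| = sqrt(41) = 6.4031, |v| = sqrt(1) = 1
cos(theta) = u.v/(|u||v|) = 4/sqrt(41) = 0.624695
theta = acos(0.624695) = 51.34 degrees

51.34 degrees


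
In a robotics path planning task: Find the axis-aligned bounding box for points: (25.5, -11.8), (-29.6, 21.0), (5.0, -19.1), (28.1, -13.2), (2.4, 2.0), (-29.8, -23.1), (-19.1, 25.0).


x range: [-29.8, 28.1]
y range: [-23.1, 25]
Bounding box: (-29.8,-23.1) to (28.1,25)

(-29.8,-23.1) to (28.1,25)


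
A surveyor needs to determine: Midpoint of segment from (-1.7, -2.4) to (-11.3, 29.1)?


M = (((-1.7)+(-11.3))/2, ((-2.4)+29.1)/2)
= (-6.5, 13.35)

(-6.5, 13.35)


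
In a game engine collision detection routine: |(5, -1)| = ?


|u| = sqrt(5^2 + (-1)^2) = sqrt(26) = 5.099

5.099


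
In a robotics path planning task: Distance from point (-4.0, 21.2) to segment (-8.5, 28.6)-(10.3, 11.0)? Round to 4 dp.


Project P onto AB: t = 0.3239 (clamped to [0,1])
Closest point on segment: (-2.4098, 22.8986)
Distance: 2.3267

2.3267


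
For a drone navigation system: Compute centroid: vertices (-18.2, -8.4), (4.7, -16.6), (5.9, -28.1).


Centroid = ((x_A+x_B+x_C)/3, (y_A+y_B+y_C)/3)
= (((-18.2)+4.7+5.9)/3, ((-8.4)+(-16.6)+(-28.1))/3)
= (-2.5333, -17.7)

(-2.5333, -17.7)


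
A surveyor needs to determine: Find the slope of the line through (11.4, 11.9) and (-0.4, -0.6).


slope = (y2-y1)/(x2-x1) = ((-0.6)-11.9)/((-0.4)-11.4) = (-12.5)/(-11.8) = 1.0593

1.0593


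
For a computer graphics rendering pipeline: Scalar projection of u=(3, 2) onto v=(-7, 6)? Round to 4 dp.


u.v = -9, |v| = sqrt(85) = 9.2195
Scalar projection = u.v / |v| = -9 / sqrt(85) = -0.9762

-0.9762


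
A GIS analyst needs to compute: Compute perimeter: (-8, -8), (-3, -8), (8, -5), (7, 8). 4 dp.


Sides: (-8, -8)->(-3, -8): sqrt(25) = 5, (-3, -8)->(8, -5): sqrt(130) = 11.401754, (8, -5)->(7, 8): sqrt(170) = 13.038405, (7, 8)->(-8, -8): sqrt(481) = 21.931712
Sum = 51.371871
Perimeter = 51.3719

51.3719


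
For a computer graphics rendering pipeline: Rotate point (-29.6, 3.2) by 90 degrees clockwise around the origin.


90° CW: (x,y) -> (y, -x)
(-29.6,3.2) -> (3.2, 29.6)

(3.2, 29.6)


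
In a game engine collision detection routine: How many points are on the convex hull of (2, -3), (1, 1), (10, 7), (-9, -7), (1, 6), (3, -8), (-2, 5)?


Convex hull vertices (CCW): (-9, -7), (3, -8), (10, 7), (1, 6), (-2, 5)
Count = 5

5


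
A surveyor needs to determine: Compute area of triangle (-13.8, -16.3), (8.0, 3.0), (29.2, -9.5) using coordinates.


Area = |x_A(y_B-y_C) + x_B(y_C-y_A) + x_C(y_A-y_B)|/2
= |(-172.5) + 54.4 + (-563.56)|/2
= 681.66/2 = 340.83

340.83


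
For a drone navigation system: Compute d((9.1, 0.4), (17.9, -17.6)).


dx=8.8, dy=-18
d^2 = 8.8^2 + (-18)^2 = 401.44
d = sqrt(401.44) = 20.036

20.036


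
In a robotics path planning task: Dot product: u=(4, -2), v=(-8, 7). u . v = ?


u . v = u_x*v_x + u_y*v_y = 4*(-8) + (-2)*7
= (-32) + (-14) = -46

-46


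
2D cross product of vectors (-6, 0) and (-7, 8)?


u x v = u_x*v_y - u_y*v_x = (-6)*8 - 0*(-7)
= (-48) - 0 = -48

-48


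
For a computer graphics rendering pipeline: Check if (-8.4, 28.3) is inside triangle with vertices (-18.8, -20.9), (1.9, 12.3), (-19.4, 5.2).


Cross products: AB x AP = 673.16, BC x BP = -413.93, CA x CP = 300.96
All same sign? no

No, outside


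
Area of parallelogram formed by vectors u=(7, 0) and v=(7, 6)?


|u x v| = |7*6 - 0*7|
= |42 - 0| = 42

42


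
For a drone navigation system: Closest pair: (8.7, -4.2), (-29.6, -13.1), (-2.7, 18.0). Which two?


d(P0,P1) = 39.3205, d(P0,P2) = 24.956, d(P1,P2) = 41.1196
Closest: P0 and P2

Closest pair: (8.7, -4.2) and (-2.7, 18.0), distance = 24.956


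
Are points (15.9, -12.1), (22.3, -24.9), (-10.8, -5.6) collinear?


Cross product: (22.3-15.9)*((-5.6)-(-12.1)) - ((-24.9)-(-12.1))*((-10.8)-15.9)
= -300.16

No, not collinear


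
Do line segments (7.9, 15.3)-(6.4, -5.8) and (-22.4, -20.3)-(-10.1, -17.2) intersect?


Cross products: d1=343.95, d2=89.07, d3=-585.93, d4=-331.05
d1*d2 < 0 and d3*d4 < 0? no

No, they don't intersect


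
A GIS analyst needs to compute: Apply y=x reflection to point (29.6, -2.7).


Reflection over y=x: (x,y) -> (y,x)
(29.6, -2.7) -> (-2.7, 29.6)

(-2.7, 29.6)


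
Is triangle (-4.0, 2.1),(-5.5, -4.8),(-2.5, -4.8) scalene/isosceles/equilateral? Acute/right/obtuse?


Side lengths squared: AB^2=49.86, BC^2=9, CA^2=49.86
Sorted: [9, 49.86, 49.86]
By sides: Isosceles, By angles: Acute

Isosceles, Acute


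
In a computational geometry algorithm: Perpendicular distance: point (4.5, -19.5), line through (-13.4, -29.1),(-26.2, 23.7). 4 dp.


|cross product| = 1068
|line direction| = sqrt(2951.68) = 54.3294
Distance = 1068/sqrt(2951.68) = 19.6579

19.6579


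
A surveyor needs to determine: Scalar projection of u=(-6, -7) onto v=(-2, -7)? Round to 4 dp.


u.v = 61, |v| = sqrt(53) = 7.2801
Scalar projection = u.v / |v| = 61 / sqrt(53) = 8.379

8.379


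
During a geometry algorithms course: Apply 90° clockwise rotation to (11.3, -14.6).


90° CW: (x,y) -> (y, -x)
(11.3,-14.6) -> (-14.6, -11.3)

(-14.6, -11.3)


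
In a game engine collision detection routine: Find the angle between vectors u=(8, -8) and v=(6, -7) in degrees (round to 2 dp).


u.v = 104, |u| = sqrt(128) = 11.3137, |v| = sqrt(85) = 9.2195
cos(theta) = u.v/(|u||v|) = 104/sqrt(10880) = 0.997054
theta = acos(0.997054) = 4.4 degrees

4.4 degrees


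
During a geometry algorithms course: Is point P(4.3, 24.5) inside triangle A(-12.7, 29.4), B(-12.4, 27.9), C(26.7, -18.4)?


Cross products: AB x AP = 24.03, BC x BP = 640.27, CA x CP = -619.54
All same sign? no

No, outside


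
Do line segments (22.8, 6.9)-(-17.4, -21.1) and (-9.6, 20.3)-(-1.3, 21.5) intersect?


Cross products: d1=-150.1, d2=-334.26, d3=-1445.88, d4=-1261.72
d1*d2 < 0 and d3*d4 < 0? no

No, they don't intersect


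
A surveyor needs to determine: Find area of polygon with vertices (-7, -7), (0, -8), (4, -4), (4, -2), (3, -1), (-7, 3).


Shoelace sum: ((-7)*(-8) - 0*(-7)) + (0*(-4) - 4*(-8)) + (4*(-2) - 4*(-4)) + (4*(-1) - 3*(-2)) + (3*3 - (-7)*(-1)) + ((-7)*(-7) - (-7)*3)
= 170
Area = |170|/2 = 85

85


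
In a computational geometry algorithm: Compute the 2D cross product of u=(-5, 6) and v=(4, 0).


u x v = u_x*v_y - u_y*v_x = (-5)*0 - 6*4
= 0 - 24 = -24

-24


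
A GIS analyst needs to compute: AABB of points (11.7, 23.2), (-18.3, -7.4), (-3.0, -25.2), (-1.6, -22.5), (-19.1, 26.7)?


x range: [-19.1, 11.7]
y range: [-25.2, 26.7]
Bounding box: (-19.1,-25.2) to (11.7,26.7)

(-19.1,-25.2) to (11.7,26.7)


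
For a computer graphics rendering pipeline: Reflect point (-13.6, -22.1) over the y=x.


Reflection over y=x: (x,y) -> (y,x)
(-13.6, -22.1) -> (-22.1, -13.6)

(-22.1, -13.6)


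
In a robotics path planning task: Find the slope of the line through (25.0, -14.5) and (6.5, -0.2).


slope = (y2-y1)/(x2-x1) = ((-0.2)-(-14.5))/(6.5-25) = 14.3/(-18.5) = -0.773

-0.773


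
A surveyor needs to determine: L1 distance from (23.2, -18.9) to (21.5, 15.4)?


|23.2-21.5| + |(-18.9)-15.4| = 1.7 + 34.3 = 36

36


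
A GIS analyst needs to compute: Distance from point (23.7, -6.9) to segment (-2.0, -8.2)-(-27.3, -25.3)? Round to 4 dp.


Project P onto AB: t = 0 (clamped to [0,1])
Closest point on segment: (-2, -8.2)
Distance: 25.7329

25.7329


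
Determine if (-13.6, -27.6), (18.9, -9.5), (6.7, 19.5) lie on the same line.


Cross product: (18.9-(-13.6))*(19.5-(-27.6)) - ((-9.5)-(-27.6))*(6.7-(-13.6))
= 1163.32

No, not collinear


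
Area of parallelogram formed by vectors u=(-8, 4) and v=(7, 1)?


|u x v| = |(-8)*1 - 4*7|
= |(-8) - 28| = 36

36


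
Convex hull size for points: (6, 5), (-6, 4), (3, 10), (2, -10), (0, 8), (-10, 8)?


Convex hull vertices (CCW): (-10, 8), (2, -10), (6, 5), (3, 10)
Count = 4

4


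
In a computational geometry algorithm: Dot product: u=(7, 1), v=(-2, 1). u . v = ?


u . v = u_x*v_x + u_y*v_y = 7*(-2) + 1*1
= (-14) + 1 = -13

-13


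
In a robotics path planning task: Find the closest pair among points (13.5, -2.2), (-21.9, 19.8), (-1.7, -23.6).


d(P0,P1) = 41.6793, d(P0,P2) = 26.2488, d(P1,P2) = 47.8707
Closest: P0 and P2

Closest pair: (13.5, -2.2) and (-1.7, -23.6), distance = 26.2488


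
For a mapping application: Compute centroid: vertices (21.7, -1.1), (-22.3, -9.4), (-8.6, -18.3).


Centroid = ((x_A+x_B+x_C)/3, (y_A+y_B+y_C)/3)
= ((21.7+(-22.3)+(-8.6))/3, ((-1.1)+(-9.4)+(-18.3))/3)
= (-3.0667, -9.6)

(-3.0667, -9.6)


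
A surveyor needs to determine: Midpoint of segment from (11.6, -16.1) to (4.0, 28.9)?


M = ((11.6+4)/2, ((-16.1)+28.9)/2)
= (7.8, 6.4)

(7.8, 6.4)


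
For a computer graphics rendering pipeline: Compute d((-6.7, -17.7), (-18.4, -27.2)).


dx=-11.7, dy=-9.5
d^2 = (-11.7)^2 + (-9.5)^2 = 227.14
d = sqrt(227.14) = 15.0712

15.0712


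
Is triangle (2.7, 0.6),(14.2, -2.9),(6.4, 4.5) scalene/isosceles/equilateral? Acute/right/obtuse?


Side lengths squared: AB^2=144.5, BC^2=115.6, CA^2=28.9
Sorted: [28.9, 115.6, 144.5]
By sides: Scalene, By angles: Right

Scalene, Right


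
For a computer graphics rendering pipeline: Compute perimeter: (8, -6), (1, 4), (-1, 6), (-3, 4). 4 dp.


Sides: (8, -6)->(1, 4): sqrt(149) = 12.206556, (1, 4)->(-1, 6): sqrt(8) = 2.828427, (-1, 6)->(-3, 4): sqrt(8) = 2.828427, (-3, 4)->(8, -6): sqrt(221) = 14.866069
Sum = 32.729479
Perimeter = 32.7295

32.7295


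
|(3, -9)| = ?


|u| = sqrt(3^2 + (-9)^2) = sqrt(90) = 9.4868

9.4868


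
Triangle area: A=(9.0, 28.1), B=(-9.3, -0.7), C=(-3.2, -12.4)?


Area = |x_A(y_B-y_C) + x_B(y_C-y_A) + x_C(y_A-y_B)|/2
= |105.3 + 376.65 + (-92.16)|/2
= 389.79/2 = 194.895

194.895


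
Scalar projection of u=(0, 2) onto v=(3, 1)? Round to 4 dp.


u.v = 2, |v| = sqrt(10) = 3.1623
Scalar projection = u.v / |v| = 2 / sqrt(10) = 0.6325

0.6325


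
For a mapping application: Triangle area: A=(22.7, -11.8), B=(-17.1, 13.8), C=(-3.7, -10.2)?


Area = |x_A(y_B-y_C) + x_B(y_C-y_A) + x_C(y_A-y_B)|/2
= |544.8 + (-27.36) + 94.72|/2
= 612.16/2 = 306.08

306.08


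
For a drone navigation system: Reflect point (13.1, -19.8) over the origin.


Reflection over origin: (x,y) -> (-x,-y)
(13.1, -19.8) -> (-13.1, 19.8)

(-13.1, 19.8)


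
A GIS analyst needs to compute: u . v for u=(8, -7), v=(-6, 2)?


u . v = u_x*v_x + u_y*v_y = 8*(-6) + (-7)*2
= (-48) + (-14) = -62

-62


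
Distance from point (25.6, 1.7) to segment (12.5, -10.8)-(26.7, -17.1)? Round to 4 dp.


Project P onto AB: t = 0.4445 (clamped to [0,1])
Closest point on segment: (18.8118, -13.6003)
Distance: 16.7385

16.7385


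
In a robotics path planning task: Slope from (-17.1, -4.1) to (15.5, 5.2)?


slope = (y2-y1)/(x2-x1) = (5.2-(-4.1))/(15.5-(-17.1)) = 9.3/32.6 = 0.2853

0.2853


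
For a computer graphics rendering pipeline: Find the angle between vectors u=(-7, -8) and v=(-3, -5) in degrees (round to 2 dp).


u.v = 61, |u| = sqrt(113) = 10.6301, |v| = sqrt(34) = 5.831
cos(theta) = u.v/(|u||v|) = 61/sqrt(3842) = 0.984127
theta = acos(0.984127) = 10.22 degrees

10.22 degrees


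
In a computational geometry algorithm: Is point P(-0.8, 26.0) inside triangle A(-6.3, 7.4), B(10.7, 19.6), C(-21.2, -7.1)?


Cross products: AB x AP = 249.1, BC x BP = -511.21, CA x CP = 197.39
All same sign? no

No, outside


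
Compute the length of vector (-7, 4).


|u| = sqrt((-7)^2 + 4^2) = sqrt(65) = 8.0623

8.0623


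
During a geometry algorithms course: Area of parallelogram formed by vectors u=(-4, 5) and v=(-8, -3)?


|u x v| = |(-4)*(-3) - 5*(-8)|
= |12 - (-40)| = 52

52


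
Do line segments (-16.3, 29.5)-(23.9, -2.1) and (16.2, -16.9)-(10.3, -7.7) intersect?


Cross products: d1=25.24, d2=-158.16, d3=-838.28, d4=-654.88
d1*d2 < 0 and d3*d4 < 0? no

No, they don't intersect


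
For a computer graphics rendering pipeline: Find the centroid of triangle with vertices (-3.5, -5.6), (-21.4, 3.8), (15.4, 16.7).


Centroid = ((x_A+x_B+x_C)/3, (y_A+y_B+y_C)/3)
= (((-3.5)+(-21.4)+15.4)/3, ((-5.6)+3.8+16.7)/3)
= (-3.1667, 4.9667)

(-3.1667, 4.9667)


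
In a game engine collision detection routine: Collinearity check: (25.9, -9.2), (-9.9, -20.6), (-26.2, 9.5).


Cross product: ((-9.9)-25.9)*(9.5-(-9.2)) - ((-20.6)-(-9.2))*((-26.2)-25.9)
= -1263.4

No, not collinear


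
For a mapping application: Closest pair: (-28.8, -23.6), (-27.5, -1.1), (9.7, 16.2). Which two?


d(P0,P1) = 22.5375, d(P0,P2) = 55.3741, d(P1,P2) = 41.026
Closest: P0 and P1

Closest pair: (-28.8, -23.6) and (-27.5, -1.1), distance = 22.5375


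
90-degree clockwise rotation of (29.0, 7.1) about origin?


90° CW: (x,y) -> (y, -x)
(29,7.1) -> (7.1, -29)

(7.1, -29)


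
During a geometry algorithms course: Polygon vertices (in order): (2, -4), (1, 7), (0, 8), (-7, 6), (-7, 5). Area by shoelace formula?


Shoelace sum: (2*7 - 1*(-4)) + (1*8 - 0*7) + (0*6 - (-7)*8) + ((-7)*5 - (-7)*6) + ((-7)*(-4) - 2*5)
= 107
Area = |107|/2 = 53.5

53.5


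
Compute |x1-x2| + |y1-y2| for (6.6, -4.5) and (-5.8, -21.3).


|6.6-(-5.8)| + |(-4.5)-(-21.3)| = 12.4 + 16.8 = 29.2

29.2


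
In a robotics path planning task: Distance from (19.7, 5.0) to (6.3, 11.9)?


dx=-13.4, dy=6.9
d^2 = (-13.4)^2 + 6.9^2 = 227.17
d = sqrt(227.17) = 15.0722

15.0722


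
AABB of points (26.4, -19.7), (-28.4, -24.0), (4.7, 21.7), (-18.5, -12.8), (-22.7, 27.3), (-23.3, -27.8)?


x range: [-28.4, 26.4]
y range: [-27.8, 27.3]
Bounding box: (-28.4,-27.8) to (26.4,27.3)

(-28.4,-27.8) to (26.4,27.3)


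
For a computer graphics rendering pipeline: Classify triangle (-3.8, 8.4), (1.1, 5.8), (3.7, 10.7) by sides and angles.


Side lengths squared: AB^2=30.77, BC^2=30.77, CA^2=61.54
Sorted: [30.77, 30.77, 61.54]
By sides: Isosceles, By angles: Right

Isosceles, Right


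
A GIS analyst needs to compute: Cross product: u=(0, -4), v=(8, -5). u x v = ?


u x v = u_x*v_y - u_y*v_x = 0*(-5) - (-4)*8
= 0 - (-32) = 32

32


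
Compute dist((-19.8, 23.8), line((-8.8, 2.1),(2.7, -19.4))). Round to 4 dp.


|cross product| = 13.05
|line direction| = sqrt(594.5) = 24.3824
Distance = 13.05/sqrt(594.5) = 0.5352

0.5352


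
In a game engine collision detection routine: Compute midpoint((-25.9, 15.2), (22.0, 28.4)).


M = (((-25.9)+22)/2, (15.2+28.4)/2)
= (-1.95, 21.8)

(-1.95, 21.8)


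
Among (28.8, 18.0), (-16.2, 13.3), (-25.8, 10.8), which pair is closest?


d(P0,P1) = 45.2448, d(P0,P2) = 55.0727, d(P1,P2) = 9.9202
Closest: P1 and P2

Closest pair: (-16.2, 13.3) and (-25.8, 10.8), distance = 9.9202


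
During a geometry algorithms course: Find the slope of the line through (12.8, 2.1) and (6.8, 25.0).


slope = (y2-y1)/(x2-x1) = (25-2.1)/(6.8-12.8) = 22.9/(-6) = -3.8167

-3.8167


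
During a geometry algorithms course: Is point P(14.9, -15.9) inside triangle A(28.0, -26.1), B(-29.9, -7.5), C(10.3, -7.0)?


Cross products: AB x AP = -346.92, BC x BP = -360.08, CA x CP = -69.67
All same sign? yes

Yes, inside


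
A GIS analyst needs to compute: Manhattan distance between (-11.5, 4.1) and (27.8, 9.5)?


|(-11.5)-27.8| + |4.1-9.5| = 39.3 + 5.4 = 44.7

44.7


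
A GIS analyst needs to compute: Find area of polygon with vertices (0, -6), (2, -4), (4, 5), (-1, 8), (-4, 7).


Shoelace sum: (0*(-4) - 2*(-6)) + (2*5 - 4*(-4)) + (4*8 - (-1)*5) + ((-1)*7 - (-4)*8) + ((-4)*(-6) - 0*7)
= 124
Area = |124|/2 = 62

62


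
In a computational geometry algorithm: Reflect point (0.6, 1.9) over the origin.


Reflection over origin: (x,y) -> (-x,-y)
(0.6, 1.9) -> (-0.6, -1.9)

(-0.6, -1.9)


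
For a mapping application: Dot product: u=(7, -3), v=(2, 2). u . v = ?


u . v = u_x*v_x + u_y*v_y = 7*2 + (-3)*2
= 14 + (-6) = 8

8


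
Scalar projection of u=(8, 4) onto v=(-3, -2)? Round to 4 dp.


u.v = -32, |v| = sqrt(13) = 3.6056
Scalar projection = u.v / |v| = -32 / sqrt(13) = -8.8752

-8.8752


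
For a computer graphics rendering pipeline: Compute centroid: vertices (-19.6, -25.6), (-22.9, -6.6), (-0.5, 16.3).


Centroid = ((x_A+x_B+x_C)/3, (y_A+y_B+y_C)/3)
= (((-19.6)+(-22.9)+(-0.5))/3, ((-25.6)+(-6.6)+16.3)/3)
= (-14.3333, -5.3)

(-14.3333, -5.3)


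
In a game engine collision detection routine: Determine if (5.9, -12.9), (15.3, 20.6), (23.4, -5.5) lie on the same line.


Cross product: (15.3-5.9)*((-5.5)-(-12.9)) - (20.6-(-12.9))*(23.4-5.9)
= -516.69

No, not collinear


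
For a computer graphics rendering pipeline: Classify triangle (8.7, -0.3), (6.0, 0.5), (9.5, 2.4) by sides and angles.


Side lengths squared: AB^2=7.93, BC^2=15.86, CA^2=7.93
Sorted: [7.93, 7.93, 15.86]
By sides: Isosceles, By angles: Right

Isosceles, Right


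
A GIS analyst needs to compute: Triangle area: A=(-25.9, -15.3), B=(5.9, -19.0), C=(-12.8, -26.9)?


Area = |x_A(y_B-y_C) + x_B(y_C-y_A) + x_C(y_A-y_B)|/2
= |(-204.61) + (-68.44) + (-47.36)|/2
= 320.41/2 = 160.205

160.205


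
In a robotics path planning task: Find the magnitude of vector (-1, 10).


|u| = sqrt((-1)^2 + 10^2) = sqrt(101) = 10.0499

10.0499


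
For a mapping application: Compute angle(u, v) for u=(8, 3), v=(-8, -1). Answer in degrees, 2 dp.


u.v = -67, |u| = sqrt(73) = 8.544, |v| = sqrt(65) = 8.0623
cos(theta) = u.v/(|u||v|) = -67/sqrt(4745) = -0.97265
theta = acos(-0.97265) = 166.57 degrees

166.57 degrees


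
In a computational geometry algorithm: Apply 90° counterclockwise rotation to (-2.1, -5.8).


90° CCW: (x,y) -> (-y, x)
(-2.1,-5.8) -> (5.8, -2.1)

(5.8, -2.1)


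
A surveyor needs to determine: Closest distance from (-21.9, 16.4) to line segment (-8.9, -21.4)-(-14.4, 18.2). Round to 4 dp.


Project P onto AB: t = 0.9812 (clamped to [0,1])
Closest point on segment: (-14.2967, 17.456)
Distance: 7.6763

7.6763


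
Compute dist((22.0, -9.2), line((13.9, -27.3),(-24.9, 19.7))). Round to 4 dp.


|cross product| = 1082.98
|line direction| = sqrt(3714.44) = 60.9462
Distance = 1082.98/sqrt(3714.44) = 17.7694

17.7694


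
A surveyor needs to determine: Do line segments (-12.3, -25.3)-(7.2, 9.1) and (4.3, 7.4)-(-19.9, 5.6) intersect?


Cross products: d1=761.46, d2=-35.92, d3=66.61, d4=863.99
d1*d2 < 0 and d3*d4 < 0? no

No, they don't intersect


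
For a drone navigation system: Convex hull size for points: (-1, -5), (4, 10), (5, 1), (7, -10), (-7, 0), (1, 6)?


Convex hull vertices (CCW): (-7, 0), (-1, -5), (7, -10), (4, 10)
Count = 4

4


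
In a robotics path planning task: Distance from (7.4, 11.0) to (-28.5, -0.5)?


dx=-35.9, dy=-11.5
d^2 = (-35.9)^2 + (-11.5)^2 = 1421.06
d = sqrt(1421.06) = 37.6969

37.6969


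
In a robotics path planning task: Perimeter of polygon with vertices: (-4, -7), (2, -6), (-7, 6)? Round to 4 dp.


Sides: (-4, -7)->(2, -6): sqrt(37) = 6.082763, (2, -6)->(-7, 6): sqrt(225) = 15, (-7, 6)->(-4, -7): sqrt(178) = 13.341664
Sum = 34.424427
Perimeter = 34.4244

34.4244
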